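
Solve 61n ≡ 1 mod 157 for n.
Since 157 is prime, by Fermat 61^(-1) ≡ 61^{155} ≡ 139 mod 157. Verify: 61 × 139 = 8479 ≡ 1 mod 157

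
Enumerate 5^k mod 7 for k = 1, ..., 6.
5^1, 5^2, ..., 5^{6} mod 7: [5, 4, 6, 2, 3, 1]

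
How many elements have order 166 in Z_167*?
A prime p has φ(p-1) primitive roots; here φ(166) = 82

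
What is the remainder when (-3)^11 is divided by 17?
By repeated squaring (mod 17): (-3)^{1}≡14, (-3)^{2}≡9, (-3)^{4}≡13, (-3)^{8}≡16. Then (-3)^{11} = (-3)^{8+2+1} ≡ 16 × 9 × 14 ≡ 10 (mod 17)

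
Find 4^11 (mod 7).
Using Fermat: 4^{6} ≡ 1 (mod 7). 11 ≡ 5 (mod 6). So 4^{11} ≡ 4^{5} ≡ 2 (mod 7)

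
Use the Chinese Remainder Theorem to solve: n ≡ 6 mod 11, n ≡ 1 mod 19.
M = 11 × 19 = 209. M₁ = 19, y₁ ≡ 7 mod 11. M₂ = 11, y₂ ≡ 7 mod 19. n = 6×19×7 + 1×11×7 ≡ 39 mod 209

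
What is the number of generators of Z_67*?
There are φ(67-1) = φ(66) = 20 primitive roots modulo 67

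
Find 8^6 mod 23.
By repeated squaring mod 23: 8^{1}≡8, 8^{2}≡18, 8^{4}≡2. Then 8^{6} = 8^{4+2} ≡ 2 × 18 ≡ 13 mod 23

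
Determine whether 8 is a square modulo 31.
By Euler's criterion: 8^{15} ≡ 1 (mod 31). Since this equals 1, 8 is a QR.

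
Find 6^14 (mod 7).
Using Fermat: 6^{6} ≡ 1 (mod 7). 14 ≡ 2 (mod 6). So 6^{14} ≡ 6^{2} ≡ 1 (mod 7)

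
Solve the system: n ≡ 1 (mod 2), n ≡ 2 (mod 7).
M = 2 × 7 = 14. M₁ = 7, y₁ ≡ 1 (mod 2). M₂ = 2, y₂ ≡ 4 (mod 7). n = 1×7×1 + 2×2×4 ≡ 9 (mod 14)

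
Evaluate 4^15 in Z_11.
Using Fermat: 4^{10} ≡ 1 (mod 11). 15 ≡ 5 (mod 10). So 4^{15} ≡ 4^{5} ≡ 1 (mod 11)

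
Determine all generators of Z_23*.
There are φ(22) = 10 primitive roots mod 23: {5, 7, 10, 11, 14, 15, 17, 19, 20, 21}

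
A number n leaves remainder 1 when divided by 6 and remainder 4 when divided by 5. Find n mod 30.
M = 6 × 5 = 30. M₁ = 5, y₁ ≡ 5 mod 6. M₂ = 6, y₂ ≡ 1 mod 5. n = 1×5×5 + 4×6×1 ≡ 19 mod 30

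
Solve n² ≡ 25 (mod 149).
The square roots of 25 mod 149 are 5 and 144. Verify: 5² = 25 ≡ 25 (mod 149)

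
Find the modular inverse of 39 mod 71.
Since 71 is prime, by Fermat 39^(-1) ≡ 39^{69} ≡ 51 mod 71. Verify: 39 × 51 = 1989 ≡ 1 mod 71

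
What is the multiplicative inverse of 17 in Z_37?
Since 37 is prime, by Fermat 17^(-1) ≡ 17^{35} ≡ 24 mod 37. Verify: 17 × 24 = 408 ≡ 1 mod 37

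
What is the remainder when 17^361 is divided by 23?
Using Fermat: 17^{22} ≡ 1 (mod 23). 361 ≡ 9 (mod 22). So 17^{361} ≡ 17^{9} ≡ 7 (mod 23)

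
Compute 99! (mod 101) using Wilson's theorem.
(100)! = (99)! × (100) ≡ -1 (mod 101). So (99)! ≡ -1 × (100)^(-1) ≡ (-1)×(-1) = 1 (mod 101)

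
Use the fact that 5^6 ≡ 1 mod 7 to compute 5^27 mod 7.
By Fermat: 5^{6} ≡ 1 mod 7. 27 = 4×6 + 3. So 5^{27} ≡ 5^{3} ≡ 6 mod 7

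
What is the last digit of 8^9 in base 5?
Using Fermat: 8^{4} ≡ 1 mod 5. 9 ≡ 1 mod 4. So 8^{9} ≡ 8^{1} ≡ 3 mod 5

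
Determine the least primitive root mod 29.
g = 2. Powers: [2, 4, 8, 16, 3, 6, 12, 24, ...] generates all 28 non-zero residues.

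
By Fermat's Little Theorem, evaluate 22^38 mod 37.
By Fermat: 22^{36} ≡ 1 (mod 37). So 22^{38} = 22^{36} · 22^{2} ≡ 22^{2} ≡ 3 (mod 37)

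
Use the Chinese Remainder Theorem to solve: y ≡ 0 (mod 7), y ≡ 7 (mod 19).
M = 7 × 19 = 133. M₁ = 19, y₁ ≡ 3 (mod 7). M₂ = 7, y₂ ≡ 11 (mod 19). y = 0×19×3 + 7×7×11 ≡ 7 (mod 133)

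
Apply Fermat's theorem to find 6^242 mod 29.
By Fermat: 6^{28} ≡ 1 mod 29. 242 ≡ 18 mod 28. So 6^{242} ≡ 6^{18} ≡ 20 mod 29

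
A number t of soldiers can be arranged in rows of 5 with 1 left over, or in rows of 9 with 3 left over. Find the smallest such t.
M = 5 × 9 = 45. M₁ = 9, y₁ ≡ 4 (mod 5). M₂ = 5, y₂ ≡ 2 (mod 9). t = 1×9×4 + 3×5×2 ≡ 21 (mod 45)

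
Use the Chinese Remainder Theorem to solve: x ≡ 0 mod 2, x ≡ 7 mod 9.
M = 2 × 9 = 18. M₁ = 9, y₁ ≡ 1 mod 2. M₂ = 2, y₂ ≡ 5 mod 9. x = 0×9×1 + 7×2×5 ≡ 16 mod 18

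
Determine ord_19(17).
Powers of 17 mod 19: 17^1≡17, 17^2≡4, 17^3≡11, 17^4≡16, 17^5≡6, 17^6≡7, 17^7≡5, 17^8≡9, 17^9≡1. So the order of 17 is 9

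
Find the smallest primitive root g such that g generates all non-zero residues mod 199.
g = 3. For each prime q|198: 3^{99}≡198, 3^{66}≡106, 3^{18}≡125, none ≡ 1, so ord_199(3) = 198 and 3 is a primitive root.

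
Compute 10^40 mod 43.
By repeated squaring mod 43: 10^{1}≡10, 10^{2}≡14, 10^{4}≡24, 10^{8}≡17, 10^{16}≡31, 10^{32}≡15. Then 10^{40} = 10^{32+8} ≡ 15 × 17 ≡ 40 mod 43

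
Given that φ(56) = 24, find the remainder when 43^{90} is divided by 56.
By Euler: 43^{24} ≡ 1 (mod 56) since gcd(43, 56) = 1. 90 = 3×24 + 18. So 43^{90} ≡ 43^{18} ≡ 1 (mod 56)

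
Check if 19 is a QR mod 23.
By Euler's criterion: 19^{11} ≡ 22 mod 23. Since this equals -1 (≡ 22), 19 is not a QR.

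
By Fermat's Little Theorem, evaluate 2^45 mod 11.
By Fermat: 2^{10} ≡ 1 (mod 11). 45 = 4×10 + 5. So 2^{45} ≡ 2^{5} ≡ 10 (mod 11)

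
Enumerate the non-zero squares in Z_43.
Squares in Z_43*: {1, 4, 6, 9, 10, 11, 13, 14, 15, 16, 17, 21, 23, 24, 25, 31, 35, 36, 38, 40, 41}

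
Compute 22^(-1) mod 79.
Since 79 is prime, by Fermat 22^(-1) ≡ 22^{77} ≡ 18 mod 79. Verify: 22 × 18 = 396 ≡ 1 mod 79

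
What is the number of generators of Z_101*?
A prime p has φ(p-1) primitive roots; here φ(100) = 40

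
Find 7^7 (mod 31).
By repeated squaring (mod 31): 7^{1}≡7, 7^{2}≡18, 7^{4}≡14. Then 7^{7} = 7^{4+2+1} ≡ 14 × 18 × 7 ≡ 28 (mod 31)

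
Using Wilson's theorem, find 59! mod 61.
(60)! = (59)! × (60) ≡ -1 mod 61. So (59)! ≡ -1 × (60)^(-1) ≡ (-1)×(-1) = 1 mod 61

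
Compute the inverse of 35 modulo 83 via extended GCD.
Extended GCD: 35(19) + 83(-8) = 1. So 35^(-1) ≡ 19 (mod 83). Verify: 35 × 19 = 665 ≡ 1 (mod 83)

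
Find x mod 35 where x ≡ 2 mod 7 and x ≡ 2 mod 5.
M = 7 × 5 = 35. M₁ = 5, y₁ ≡ 3 mod 7. M₂ = 7, y₂ ≡ 3 mod 5. x = 2×5×3 + 2×7×3 ≡ 2 mod 35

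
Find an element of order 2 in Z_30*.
11 has order 2 mod 30 since 11^{2} ≡ 1 (mod 30) and no smaller power works.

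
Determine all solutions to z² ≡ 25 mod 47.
The square roots of 25 mod 47 are 42 and 5. Verify: 42² = 1764 ≡ 25 mod 47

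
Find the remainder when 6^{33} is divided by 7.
By Fermat: 6^{6} ≡ 1 mod 7. 33 = 5×6 + 3. So 6^{33} ≡ 6^{3} ≡ 6 mod 7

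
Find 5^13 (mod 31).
By repeated squaring (mod 31): 5^{1}≡5, 5^{2}≡25, 5^{4}≡5, 5^{8}≡25. Then 5^{13} = 5^{8+4+1} ≡ 25 × 5 × 5 ≡ 5 (mod 31)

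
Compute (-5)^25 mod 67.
By repeated squaring (mod 67): (-5)^{1}≡62, (-5)^{2}≡25, (-5)^{4}≡22, (-5)^{8}≡15, (-5)^{16}≡24. Then (-5)^{25} = (-5)^{16+8+1} ≡ 24 × 15 × 62 ≡ 9 (mod 67)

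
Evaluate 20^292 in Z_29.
Using Fermat: 20^{28} ≡ 1 mod 29. 292 ≡ 12 mod 28. So 20^{292} ≡ 20^{12} ≡ 24 mod 29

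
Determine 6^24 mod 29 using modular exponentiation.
By repeated squaring mod 29: 6^{1}≡6, 6^{2}≡7, 6^{4}≡20, 6^{8}≡23, 6^{16}≡7. Then 6^{24} = 6^{16+8} ≡ 7 × 23 ≡ 16 mod 29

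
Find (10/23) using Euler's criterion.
(10/23) = 10^{11} mod 23 = -1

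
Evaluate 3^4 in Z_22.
3^{4} = 81 ≡ 15 mod 22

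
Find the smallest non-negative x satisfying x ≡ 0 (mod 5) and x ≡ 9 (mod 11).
M = 5 × 11 = 55. M₁ = 11, y₁ ≡ 1 (mod 5). M₂ = 5, y₂ ≡ 9 (mod 11). x = 0×11×1 + 9×5×9 ≡ 20 (mod 55)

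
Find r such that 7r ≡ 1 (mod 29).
Since 29 is prime, by Fermat 7^(-1) ≡ 7^{27} ≡ 25 (mod 29). Verify: 7 × 25 = 175 ≡ 1 (mod 29)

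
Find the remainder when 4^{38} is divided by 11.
By Fermat: 4^{10} ≡ 1 (mod 11). 38 = 3×10 + 8. So 4^{38} ≡ 4^{8} ≡ 9 (mod 11)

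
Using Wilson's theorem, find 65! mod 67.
(66)! = (65)! × (66) ≡ -1 (mod 67). So (65)! ≡ -1 × (66)^(-1) ≡ (-1)×(-1) = 1 (mod 67)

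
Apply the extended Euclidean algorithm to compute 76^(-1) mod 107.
Extended GCD: 76(-38) + 107(27) = 1. So 76^(-1) ≡ -38 ≡ 69 (mod 107). Verify: 76 × 69 = 5244 ≡ 1 (mod 107)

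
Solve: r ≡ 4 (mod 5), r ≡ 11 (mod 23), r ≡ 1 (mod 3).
M = 5 × 23 × 3 = 345. M₁ = 69, y₁ ≡ 4 (mod 5). M₂ = 15, y₂ ≡ 20 (mod 23). M₃ = 115, y₃ ≡ 1 (mod 3). r = 4×69×4 + 11×15×20 + 1×115×1 ≡ 34 (mod 345)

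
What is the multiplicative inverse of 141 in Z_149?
Since 149 is prime, by Fermat 141^(-1) ≡ 141^{147} ≡ 93 mod 149. Verify: 141 × 93 = 13113 ≡ 1 mod 149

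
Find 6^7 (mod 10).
By repeated squaring (mod 10): 6^{1}≡6, 6^{2}≡6, 6^{4}≡6. Then 6^{7} = 6^{4+2+1} ≡ 6 × 6 × 6 ≡ 6 (mod 10)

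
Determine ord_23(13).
Powers of 13 mod 23: 13^1≡13, 13^2≡8, 13^3≡12, 13^4≡18, 13^5≡4, 13^6≡6, 13^7≡9, 13^8≡2, 13^9≡3, 13^10≡16, 13^11≡1. So the order of 13 is 11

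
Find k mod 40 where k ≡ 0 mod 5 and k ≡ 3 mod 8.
M = 5 × 8 = 40. M₁ = 8, y₁ ≡ 2 mod 5. M₂ = 5, y₂ ≡ 5 mod 8. k = 0×8×2 + 3×5×5 ≡ 35 mod 40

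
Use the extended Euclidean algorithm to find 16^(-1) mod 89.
Extended GCD: 16(39) + 89(-7) = 1. So 16^(-1) ≡ 39 mod 89. Verify: 16 × 39 = 624 ≡ 1 mod 89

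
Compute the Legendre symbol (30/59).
(30/59) = 30^{29} mod 59 = -1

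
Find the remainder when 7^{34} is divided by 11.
By Fermat: 7^{10} ≡ 1 mod 11. 34 = 3×10 + 4. So 7^{34} ≡ 7^{4} ≡ 3 mod 11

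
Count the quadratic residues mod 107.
Exactly half the non-zero residues mod a prime are QRs: (107-1)/2 = 53.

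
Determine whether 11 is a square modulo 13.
By Euler's criterion: 11^{6} ≡ 12 (mod 13). Since this equals -1 (≡ 12), 11 is not a QR.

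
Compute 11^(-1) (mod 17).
Since 17 is prime, by Fermat 11^(-1) ≡ 11^{15} ≡ 14 (mod 17). Verify: 11 × 14 = 154 ≡ 1 (mod 17)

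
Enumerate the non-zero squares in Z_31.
Squares in Z_31*: {1, 2, 4, 5, 7, 8, 9, 10, 14, 16, 18, 19, 20, 25, 28}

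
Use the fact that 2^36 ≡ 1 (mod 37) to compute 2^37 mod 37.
By Fermat: 2^{36} ≡ 1 (mod 37). So 2^{37} = 2^{36} · 2^{1} ≡ 2^{1} ≡ 2 (mod 37)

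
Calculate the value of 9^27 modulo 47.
By repeated squaring (mod 47): 9^{1}≡9, 9^{2}≡34, 9^{4}≡28, 9^{8}≡32, 9^{16}≡37. Then 9^{27} = 9^{16+8+2+1} ≡ 37 × 32 × 34 × 9 ≡ 28 (mod 47)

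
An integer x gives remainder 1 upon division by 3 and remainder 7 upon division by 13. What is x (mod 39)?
M = 3 × 13 = 39. M₁ = 13, y₁ ≡ 1 (mod 3). M₂ = 3, y₂ ≡ 9 (mod 13). x = 1×13×1 + 7×3×9 ≡ 7 (mod 39)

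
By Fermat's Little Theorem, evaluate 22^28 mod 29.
By Fermat's Little Theorem, 22^{28} ≡ 1 mod 29 since 29 is prime and gcd(22, 29) = 1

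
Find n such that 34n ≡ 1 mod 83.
Since 83 is prime, by Fermat 34^(-1) ≡ 34^{81} ≡ 22 mod 83. Verify: 34 × 22 = 748 ≡ 1 mod 83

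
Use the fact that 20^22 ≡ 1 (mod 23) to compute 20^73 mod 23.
By Fermat: 20^{22} ≡ 1 (mod 23). 73 = 3×22 + 7. So 20^{73} ≡ 20^{7} ≡ 21 (mod 23)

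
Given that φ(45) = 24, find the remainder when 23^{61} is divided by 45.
By Euler: 23^{24} ≡ 1 mod 45 since gcd(23, 45) = 1. 61 = 2×24 + 13. So 23^{61} ≡ 23^{13} ≡ 23 mod 45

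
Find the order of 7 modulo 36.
Powers of 7 mod 36: 7^1≡7, 7^2≡13, 7^3≡19, 7^4≡25, 7^5≡31, 7^6≡1. So the order of 7 is 6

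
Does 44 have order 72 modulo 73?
ord_73(44) divides 72. For each prime q|72: 44^{36}≡72, 44^{24}≡64, none ≡ 1. So 44 has order 72 and is a primitive root mod 73.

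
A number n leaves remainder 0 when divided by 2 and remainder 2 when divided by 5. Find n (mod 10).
M = 2 × 5 = 10. M₁ = 5, y₁ ≡ 1 (mod 2). M₂ = 2, y₂ ≡ 3 (mod 5). n = 0×5×1 + 2×2×3 ≡ 2 (mod 10)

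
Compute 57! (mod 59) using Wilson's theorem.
(58)! = (57)! × (58) ≡ -1 (mod 59). So (57)! ≡ -1 × (58)^(-1) ≡ (-1)×(-1) = 1 (mod 59)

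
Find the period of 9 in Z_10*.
Powers of 9 mod 10: 9^1≡9, 9^2≡1. ord_10(9) = 2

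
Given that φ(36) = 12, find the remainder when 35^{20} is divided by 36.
By Euler: 35^{12} ≡ 1 (mod 36) since gcd(35, 36) = 1. 20 = 1×12 + 8. So 35^{20} ≡ 35^{8} ≡ 1 (mod 36)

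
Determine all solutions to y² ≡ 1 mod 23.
The square roots of 1 mod 23 are 1 and 22. Verify: 1² = 1 ≡ 1 mod 23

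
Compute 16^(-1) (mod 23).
Since 23 is prime, by Fermat 16^(-1) ≡ 16^{21} ≡ 13 (mod 23). Verify: 16 × 13 = 208 ≡ 1 (mod 23)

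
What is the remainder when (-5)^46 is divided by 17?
Using Fermat: (-5)^{16} ≡ 1 mod 17. 46 ≡ 14 mod 16. So (-5)^{46} ≡ (-5)^{14} ≡ 15 mod 17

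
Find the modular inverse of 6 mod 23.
Since 23 is prime, by Fermat 6^(-1) ≡ 6^{21} ≡ 4 (mod 23). Verify: 6 × 4 = 24 ≡ 1 (mod 23)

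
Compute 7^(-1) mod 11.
Since 11 is prime, by Fermat 7^(-1) ≡ 7^{9} ≡ 8 mod 11. Verify: 7 × 8 = 56 ≡ 1 mod 11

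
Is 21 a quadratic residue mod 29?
By Euler's criterion: 21^{14} ≡ 28 (mod 29). Since this equals -1 (≡ 28), 21 is not a QR.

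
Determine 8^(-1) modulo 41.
Since 41 is prime, by Fermat 8^(-1) ≡ 8^{39} ≡ 36 mod 41. Verify: 8 × 36 = 288 ≡ 1 mod 41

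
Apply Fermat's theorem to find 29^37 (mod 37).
By Fermat: 29^{36} ≡ 1 (mod 37). So 29^{37} = 29^{36} · 29^{1} ≡ 29^{1} ≡ 29 (mod 37)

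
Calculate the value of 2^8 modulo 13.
By repeated squaring (mod 13): 2^{1}≡2, 2^{2}≡4, 2^{4}≡3, 2^{8}≡9. So 2^{8} ≡ 9 (mod 13)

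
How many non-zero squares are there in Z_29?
For prime 29, there are (p-1)/2 = (29-1)/2 = 14 quadratic residues (excluding 0).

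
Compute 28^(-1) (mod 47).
Since 47 is prime, by Fermat 28^(-1) ≡ 28^{45} ≡ 42 (mod 47). Verify: 28 × 42 = 1176 ≡ 1 (mod 47)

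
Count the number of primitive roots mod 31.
There are φ(31-1) = φ(30) = 8 primitive roots modulo 31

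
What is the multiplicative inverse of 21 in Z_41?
Since 41 is prime, by Fermat 21^(-1) ≡ 21^{39} ≡ 2 mod 41. Verify: 21 × 2 = 42 ≡ 1 mod 41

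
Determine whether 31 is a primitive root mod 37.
31^{4} ≡ 1 mod 37 and 4 < 36, so ord_37(31) = 4 ≠ 36 and 31 is not a primitive root.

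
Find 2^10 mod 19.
By repeated squaring mod 19: 2^{1}≡2, 2^{2}≡4, 2^{4}≡16, 2^{8}≡9. Then 2^{10} = 2^{8+2} ≡ 9 × 4 ≡ 17 mod 19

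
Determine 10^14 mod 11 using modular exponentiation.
Using Fermat: 10^{10} ≡ 1 (mod 11). 14 ≡ 4 (mod 10). So 10^{14} ≡ 10^{4} ≡ 1 (mod 11)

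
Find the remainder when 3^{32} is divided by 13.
By Fermat: 3^{12} ≡ 1 mod 13. 32 = 2×12 + 8. So 3^{32} ≡ 3^{8} ≡ 9 mod 13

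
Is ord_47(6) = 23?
Powers of 6 mod 47: 6^1≡6, 6^2≡36, 6^3≡28, 6^4≡27, 6^5≡21, 6^6≡32, 6^7≡4, 6^8≡24, 6^9≡3, 6^10≡18, 6^11≡14, 6^12≡37, 6^13≡34, 6^14≡16, 6^15≡2, 6^16≡12, 6^17≡25, 6^18≡9, 6^19≡7, 6^20≡42, 6^21≡17, 6^22≡8, 6^23≡1. First k with 6^k≡1 is k=23. Yes, ord_47(6) = 23.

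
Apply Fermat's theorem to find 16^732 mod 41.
By Fermat: 16^{40} ≡ 1 mod 41. 732 ≡ 12 mod 40. So 16^{732} ≡ 16^{12} ≡ 10 mod 41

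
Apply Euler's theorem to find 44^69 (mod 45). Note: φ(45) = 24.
By Euler: 44^{24} ≡ 1 (mod 45) since gcd(44, 45) = 1. 69 = 2×24 + 21. So 44^{69} ≡ 44^{21} ≡ 44 (mod 45)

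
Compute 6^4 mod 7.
6^{4} = 1296 ≡ 1 (mod 7)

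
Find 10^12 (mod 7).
Using Fermat: 10^{6} ≡ 1 (mod 7). 12 ≡ 0 (mod 6). So 10^{12} ≡ 10^{0} ≡ 1 (mod 7)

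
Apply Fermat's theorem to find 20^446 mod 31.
By Fermat: 20^{30} ≡ 1 mod 31. 446 ≡ 26 mod 30. So 20^{446} ≡ 20^{26} ≡ 7 mod 31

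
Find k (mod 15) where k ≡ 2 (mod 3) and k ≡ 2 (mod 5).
M = 3 × 5 = 15. M₁ = 5, y₁ ≡ 2 (mod 3). M₂ = 3, y₂ ≡ 2 (mod 5). k = 2×5×2 + 2×3×2 ≡ 2 (mod 15)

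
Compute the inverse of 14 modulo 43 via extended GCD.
Extended GCD: 14(-3) + 43(1) = 1. So 14^(-1) ≡ -3 ≡ 40 mod 43. Verify: 14 × 40 = 560 ≡ 1 mod 43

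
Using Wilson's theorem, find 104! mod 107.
(106)! = (104)! × (105) × (106) ≡ -1 mod 107. So (104)! ≡ -1 × [(106)(105)]^(-1) ≡ 53 mod 107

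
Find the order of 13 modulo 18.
Powers of 13 mod 18: 13^1≡13, 13^2≡7, 13^3≡1. So the order of 13 is 3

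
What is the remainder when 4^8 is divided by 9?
By repeated squaring mod 9: 4^{1}≡4, 4^{2}≡7, 4^{4}≡4, 4^{8}≡7. So 4^{8} ≡ 7 mod 9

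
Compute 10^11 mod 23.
By repeated squaring (mod 23): 10^{1}≡10, 10^{2}≡8, 10^{4}≡18, 10^{8}≡2. Then 10^{11} = 10^{8+2+1} ≡ 2 × 8 × 10 ≡ 22 (mod 23)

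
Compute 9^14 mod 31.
By repeated squaring mod 31: 9^{1}≡9, 9^{2}≡19, 9^{4}≡20, 9^{8}≡28. Then 9^{14} = 9^{8+4+2} ≡ 28 × 20 × 19 ≡ 7 mod 31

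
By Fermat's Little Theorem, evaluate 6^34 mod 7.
By Fermat: 6^{6} ≡ 1 (mod 7). 34 = 5×6 + 4. So 6^{34} ≡ 6^{4} ≡ 1 (mod 7)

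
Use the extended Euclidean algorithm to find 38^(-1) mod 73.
Extended GCD: 38(25) + 73(-13) = 1. So 38^(-1) ≡ 25 (mod 73). Verify: 38 × 25 = 950 ≡ 1 (mod 73)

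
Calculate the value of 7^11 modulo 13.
By repeated squaring (mod 13): 7^{1}≡7, 7^{2}≡10, 7^{4}≡9, 7^{8}≡3. Then 7^{11} = 7^{8+2+1} ≡ 3 × 10 × 7 ≡ 2 (mod 13)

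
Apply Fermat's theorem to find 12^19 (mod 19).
By Fermat: 12^{18} ≡ 1 (mod 19). So 12^{19} = 12^{18} · 12^{1} ≡ 12^{1} ≡ 12 (mod 19)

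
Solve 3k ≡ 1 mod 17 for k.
Since 17 is prime, by Fermat 3^(-1) ≡ 3^{15} ≡ 6 mod 17. Verify: 3 × 6 = 18 ≡ 1 mod 17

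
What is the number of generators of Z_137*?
A prime p has φ(p-1) primitive roots; here φ(136) = 64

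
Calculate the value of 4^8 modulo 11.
By repeated squaring mod 11: 4^{1}≡4, 4^{2}≡5, 4^{4}≡3, 4^{8}≡9. So 4^{8} ≡ 9 mod 11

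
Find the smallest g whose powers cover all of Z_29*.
g = 2. Powers: [2, 4, 8, 16, 3, 6, 12, 24, ...] generates all 28 non-zero residues.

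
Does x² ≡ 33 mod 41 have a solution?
By Euler's criterion: 33^{20} ≡ 1 mod 41. Since this equals 1, 33 is a QR.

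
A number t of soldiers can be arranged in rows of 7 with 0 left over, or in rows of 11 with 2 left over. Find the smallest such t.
M = 7 × 11 = 77. M₁ = 11, y₁ ≡ 2 mod 7. M₂ = 7, y₂ ≡ 8 mod 11. t = 0×11×2 + 2×7×8 ≡ 35 mod 77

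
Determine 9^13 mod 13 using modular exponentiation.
Using Fermat: 9^{12} ≡ 1 mod 13. 13 ≡ 1 mod 12. So 9^{13} ≡ 9^{1} ≡ 9 mod 13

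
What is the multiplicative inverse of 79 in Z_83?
Since 83 is prime, by Fermat 79^(-1) ≡ 79^{81} ≡ 62 mod 83. Verify: 79 × 62 = 4898 ≡ 1 mod 83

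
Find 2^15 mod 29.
By repeated squaring mod 29: 2^{1}≡2, 2^{2}≡4, 2^{4}≡16, 2^{8}≡24. Then 2^{15} = 2^{8+4+2+1} ≡ 24 × 16 × 4 × 2 ≡ 27 mod 29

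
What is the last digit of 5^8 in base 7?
Using Fermat: 5^{6} ≡ 1 mod 7. 8 ≡ 2 mod 6. So 5^{8} ≡ 5^{2} ≡ 4 mod 7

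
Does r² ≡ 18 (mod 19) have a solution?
By Euler's criterion: 18^{9} ≡ 18 (mod 19). Since this equals -1 (≡ 18), 18 is not a QR.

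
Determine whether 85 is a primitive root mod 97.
85^{16} ≡ 1 mod 97 and 16 < 96, so ord_97(85) = 16 ≠ 96 and 85 is not a primitive root.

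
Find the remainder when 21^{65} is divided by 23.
By Fermat: 21^{22} ≡ 1 (mod 23). 65 = 2×22 + 21. So 21^{65} ≡ 21^{21} ≡ 11 (mod 23)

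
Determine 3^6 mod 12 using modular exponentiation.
By repeated squaring (mod 12): 3^{1}≡3, 3^{2}≡9, 3^{4}≡9. Then 3^{6} = 3^{4+2} ≡ 9 × 9 ≡ 9 (mod 12)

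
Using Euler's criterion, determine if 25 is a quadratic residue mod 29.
By Euler's criterion: 25^{14} ≡ 1 mod 29. Since this equals 1, 25 is a QR.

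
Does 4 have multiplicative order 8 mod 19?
Powers of 4 mod 19: 4^1≡4, 4^2≡16, 4^3≡7, 4^4≡9, 4^5≡17, 4^6≡11, 4^7≡6, 4^8≡5, 4^9≡1. 4^8≡5≢1, so ord ≠ 8. No, the actual order is 9.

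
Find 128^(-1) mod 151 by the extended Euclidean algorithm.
Extended GCD: 128(-46) + 151(39) = 1. So 128^(-1) ≡ -46 ≡ 105 mod 151. Verify: 128 × 105 = 13440 ≡ 1 mod 151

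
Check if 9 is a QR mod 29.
By Euler's criterion: 9^{14} ≡ 1 (mod 29). Since this equals 1, 9 is a QR.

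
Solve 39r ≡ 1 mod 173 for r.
Since 173 is prime, by Fermat 39^(-1) ≡ 39^{171} ≡ 71 mod 173. Verify: 39 × 71 = 2769 ≡ 1 mod 173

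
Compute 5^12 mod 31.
By repeated squaring (mod 31): 5^{1}≡5, 5^{2}≡25, 5^{4}≡5, 5^{8}≡25. Then 5^{12} = 5^{8+4} ≡ 25 × 5 ≡ 1 (mod 31)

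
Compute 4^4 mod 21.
4^{4} = 256 ≡ 4 mod 21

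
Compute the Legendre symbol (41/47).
(41/47) = 41^{23} mod 47 = -1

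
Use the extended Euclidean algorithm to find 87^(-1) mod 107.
Extended GCD: 87(16) + 107(-13) = 1. So 87^(-1) ≡ 16 (mod 107). Verify: 87 × 16 = 1392 ≡ 1 (mod 107)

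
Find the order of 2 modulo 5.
Powers of 2 mod 5: 2^1≡2, 2^2≡4, 2^3≡3, 2^4≡1. Order = 4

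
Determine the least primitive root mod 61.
g = 2. For each prime q|60: 2^{30}≡60, 2^{20}≡47, 2^{12}≡9, none ≡ 1, so ord_61(2) = 60 and 2 is a primitive root.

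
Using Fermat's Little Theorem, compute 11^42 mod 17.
By Fermat: 11^{16} ≡ 1 (mod 17). 42 = 2×16 + 10. So 11^{42} ≡ 11^{10} ≡ 15 (mod 17)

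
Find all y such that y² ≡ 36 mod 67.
The square roots of 36 mod 67 are 6 and 61. Verify: 6² = 36 ≡ 36 mod 67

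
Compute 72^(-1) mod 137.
Since 137 is prime, by Fermat 72^(-1) ≡ 72^{135} ≡ 59 mod 137. Verify: 72 × 59 = 4248 ≡ 1 mod 137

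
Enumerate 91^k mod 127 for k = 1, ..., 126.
91^1, 91^2, ..., 91^{126} mod 127: [91, 26, 80, 41, 48, 50, 105, 30, 63, 18, 114, 87, 43, 103, 102, 11, 112, 32, 118, 70, 20, 42, 12, 76, 58, 71, 111, 68, 92, 117, 106, 121, 89, 98, 28, 8, 93, 81, 5, 74, 3, 19, 78, 113, 123, 17, 23, 61, 90, 62, 54, 88, 7, 2, 55, 52, 33, 82, 96, 100, 83, 60, 126, 36, 101, 47, 86, 79, 77, 22, 97, 64, 109, 13, 40, 84, 24, 25, 116, 15, 95, 9, 57, 107, 85, 115, 51, 69, 56, 16, 59, 35, 10, 21, 6, 38, 29, 99, 119, 34, 46, 122, 53, 124, 108, 49, 14, 4, 110, 104, 66, 37, 65, 73, 39, 120, 125, 72, 75, 94, 45, 31, 27, 44, 67, 1]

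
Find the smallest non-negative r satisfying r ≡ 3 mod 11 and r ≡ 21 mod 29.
M = 11 × 29 = 319. M₁ = 29, y₁ ≡ 8 mod 11. M₂ = 11, y₂ ≡ 8 mod 29. r = 3×29×8 + 21×11×8 ≡ 311 mod 319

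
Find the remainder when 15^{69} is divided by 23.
By Fermat: 15^{22} ≡ 1 mod 23. 69 = 3×22 + 3. So 15^{69} ≡ 15^{3} ≡ 17 mod 23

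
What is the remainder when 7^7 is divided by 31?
By repeated squaring (mod 31): 7^{1}≡7, 7^{2}≡18, 7^{4}≡14. Then 7^{7} = 7^{4+2+1} ≡ 14 × 18 × 7 ≡ 28 (mod 31)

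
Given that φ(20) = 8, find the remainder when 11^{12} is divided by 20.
By Euler: 11^{8} ≡ 1 mod 20 since gcd(11, 20) = 1. 12 = 1×8 + 4. So 11^{12} ≡ 11^{4} ≡ 1 mod 20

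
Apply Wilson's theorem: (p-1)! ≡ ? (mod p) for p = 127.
By Wilson's theorem, (126)! ≡ -1 ≡ 126 mod 127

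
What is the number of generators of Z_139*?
A prime p has φ(p-1) primitive roots; here φ(138) = 44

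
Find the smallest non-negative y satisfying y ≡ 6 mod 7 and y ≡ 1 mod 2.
M = 7 × 2 = 14. M₁ = 2, y₁ ≡ 4 mod 7. M₂ = 7, y₂ ≡ 1 mod 2. y = 6×2×4 + 1×7×1 ≡ 13 mod 14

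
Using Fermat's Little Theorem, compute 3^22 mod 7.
By Fermat: 3^{6} ≡ 1 (mod 7). 22 = 3×6 + 4. So 3^{22} ≡ 3^{4} ≡ 4 (mod 7)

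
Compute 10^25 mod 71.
By repeated squaring mod 71: 10^{1}≡10, 10^{2}≡29, 10^{4}≡60, 10^{8}≡50, 10^{16}≡15. Then 10^{25} = 10^{16+8+1} ≡ 15 × 50 × 10 ≡ 45 mod 71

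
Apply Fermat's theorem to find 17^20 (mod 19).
By Fermat: 17^{18} ≡ 1 (mod 19). So 17^{20} = 17^{18} · 17^{2} ≡ 17^{2} ≡ 4 (mod 19)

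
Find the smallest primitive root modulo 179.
g = 2. For each prime q|178: 2^{89}≡178, 2^{2}≡4, none ≡ 1, so ord_179(2) = 178 and 2 is a primitive root.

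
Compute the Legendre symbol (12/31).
(12/31) = 12^{15} mod 31 = -1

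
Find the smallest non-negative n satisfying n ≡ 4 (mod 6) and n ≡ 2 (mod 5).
M = 6 × 5 = 30. M₁ = 5, y₁ ≡ 5 (mod 6). M₂ = 6, y₂ ≡ 1 (mod 5). n = 4×5×5 + 2×6×1 ≡ 22 (mod 30)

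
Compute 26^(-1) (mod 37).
Since 37 is prime, by Fermat 26^(-1) ≡ 26^{35} ≡ 10 (mod 37). Verify: 26 × 10 = 260 ≡ 1 (mod 37)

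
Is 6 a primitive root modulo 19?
6^{9} ≡ 1 (mod 19) and 9 < 18, so ord_19(6) = 9 ≠ 18 and 6 is not a primitive root.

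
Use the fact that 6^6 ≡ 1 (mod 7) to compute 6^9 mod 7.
By Fermat: 6^{6} ≡ 1 (mod 7). So 6^{9} = 6^{6} · 6^{3} ≡ 6^{3} ≡ 6 (mod 7)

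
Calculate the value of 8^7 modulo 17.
By repeated squaring (mod 17): 8^{1}≡8, 8^{2}≡13, 8^{4}≡16. Then 8^{7} = 8^{4+2+1} ≡ 16 × 13 × 8 ≡ 15 (mod 17)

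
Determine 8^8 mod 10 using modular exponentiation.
By repeated squaring mod 10: 8^{1}≡8, 8^{2}≡4, 8^{4}≡6, 8^{8}≡6. So 8^{8} ≡ 6 mod 10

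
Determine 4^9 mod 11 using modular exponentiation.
By repeated squaring (mod 11): 4^{1}≡4, 4^{2}≡5, 4^{4}≡3, 4^{8}≡9. Then 4^{9} = 4^{8+1} ≡ 9 × 4 ≡ 3 (mod 11)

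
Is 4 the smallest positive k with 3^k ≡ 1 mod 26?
Powers of 3 mod 26: 3^1≡3, 3^2≡9, 3^3≡1. Already 3^3≡1, so the order is 3 < 4. No, the actual order is 3.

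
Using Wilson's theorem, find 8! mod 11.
(10)! = (8)! × (9) × (10) ≡ -1 (mod 11). So (8)! ≡ -1 × [(10)(9)]^(-1) ≡ 5 (mod 11)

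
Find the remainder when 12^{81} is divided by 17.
By Fermat: 12^{16} ≡ 1 mod 17. 81 = 5×16 + 1. So 12^{81} ≡ 12^{1} ≡ 12 mod 17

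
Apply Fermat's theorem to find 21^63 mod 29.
By Fermat: 21^{28} ≡ 1 mod 29. 63 = 2×28 + 7. So 21^{63} ≡ 21^{7} ≡ 12 mod 29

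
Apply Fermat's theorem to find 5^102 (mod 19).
By Fermat: 5^{18} ≡ 1 (mod 19). 102 = 5×18 + 12. So 5^{102} ≡ 5^{12} ≡ 11 (mod 19)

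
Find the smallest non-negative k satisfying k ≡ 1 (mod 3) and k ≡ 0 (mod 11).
M = 3 × 11 = 33. M₁ = 11, y₁ ≡ 2 (mod 3). M₂ = 3, y₂ ≡ 4 (mod 11). k = 1×11×2 + 0×3×4 ≡ 22 (mod 33)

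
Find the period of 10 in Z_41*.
Powers of 10 mod 41: 10^1≡10, 10^2≡18, 10^3≡16, 10^4≡37, 10^5≡1. So the order of 10 is 5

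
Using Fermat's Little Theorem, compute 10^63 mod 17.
By Fermat: 10^{16} ≡ 1 (mod 17). 63 = 3×16 + 15. So 10^{63} ≡ 10^{15} ≡ 12 (mod 17)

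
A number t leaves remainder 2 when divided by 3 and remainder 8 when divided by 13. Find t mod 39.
M = 3 × 13 = 39. M₁ = 13, y₁ ≡ 1 mod 3. M₂ = 3, y₂ ≡ 9 mod 13. t = 2×13×1 + 8×3×9 ≡ 8 mod 39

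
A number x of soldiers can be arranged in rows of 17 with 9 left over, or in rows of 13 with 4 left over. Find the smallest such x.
M = 17 × 13 = 221. M₁ = 13, y₁ ≡ 4 mod 17. M₂ = 17, y₂ ≡ 10 mod 13. x = 9×13×4 + 4×17×10 ≡ 43 mod 221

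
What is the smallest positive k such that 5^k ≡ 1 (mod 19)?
Powers of 5 mod 19: 5^1≡5, 5^2≡6, 5^3≡11, 5^4≡17, 5^5≡9, 5^6≡7, 5^7≡16, 5^8≡4, 5^9≡1. ord_19(5) = 9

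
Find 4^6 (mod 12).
By repeated squaring (mod 12): 4^{1}≡4, 4^{2}≡4, 4^{4}≡4. Then 4^{6} = 4^{4+2} ≡ 4 × 4 ≡ 4 (mod 12)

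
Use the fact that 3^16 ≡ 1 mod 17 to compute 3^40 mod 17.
By Fermat: 3^{16} ≡ 1 mod 17. 40 = 2×16 + 8. So 3^{40} ≡ 3^{8} ≡ 16 mod 17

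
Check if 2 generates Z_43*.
2^{14} ≡ 1 mod 43 and 14 < 42, so ord_43(2) = 14 ≠ 42 and 2 is not a primitive root.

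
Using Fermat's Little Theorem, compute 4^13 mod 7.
By Fermat: 4^{6} ≡ 1 (mod 7). 13 = 2×6 + 1. So 4^{13} ≡ 4^{1} ≡ 4 (mod 7)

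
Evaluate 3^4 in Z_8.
3^{4} = 81 ≡ 1 mod 8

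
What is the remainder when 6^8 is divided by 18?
By repeated squaring mod 18: 6^{1}≡6, 6^{2}≡0, 6^{4}≡0, 6^{8}≡0. So 6^{8} ≡ 0 mod 18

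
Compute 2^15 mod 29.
By repeated squaring (mod 29): 2^{1}≡2, 2^{2}≡4, 2^{4}≡16, 2^{8}≡24. Then 2^{15} = 2^{8+4+2+1} ≡ 24 × 16 × 4 × 2 ≡ 27 (mod 29)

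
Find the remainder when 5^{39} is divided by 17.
By Fermat: 5^{16} ≡ 1 (mod 17). 39 = 2×16 + 7. So 5^{39} ≡ 5^{7} ≡ 10 (mod 17)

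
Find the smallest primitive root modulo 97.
g = 5. Powers: [5, 25, 28, 43, 21, 8, 40, 6, ...] generates all 96 non-zero residues.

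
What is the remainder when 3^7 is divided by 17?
By repeated squaring mod 17: 3^{1}≡3, 3^{2}≡9, 3^{4}≡13. Then 3^{7} = 3^{4+2+1} ≡ 13 × 9 × 3 ≡ 11 mod 17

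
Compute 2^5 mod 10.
By repeated squaring (mod 10): 2^{1}≡2, 2^{2}≡4, 2^{4}≡6. Then 2^{5} = 2^{4+1} ≡ 6 × 2 ≡ 2 (mod 10)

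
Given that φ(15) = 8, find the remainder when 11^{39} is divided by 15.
By Euler: 11^{8} ≡ 1 mod 15 since gcd(11, 15) = 1. 39 = 4×8 + 7. So 11^{39} ≡ 11^{7} ≡ 11 mod 15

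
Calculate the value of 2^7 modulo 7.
Using Fermat: 2^{6} ≡ 1 (mod 7). 7 ≡ 1 (mod 6). So 2^{7} ≡ 2^{1} ≡ 2 (mod 7)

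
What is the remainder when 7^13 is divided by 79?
By repeated squaring mod 79: 7^{1}≡7, 7^{2}≡49, 7^{4}≡31, 7^{8}≡13. Then 7^{13} = 7^{8+4+1} ≡ 13 × 31 × 7 ≡ 56 mod 79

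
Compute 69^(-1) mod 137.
Since 137 is prime, by Fermat 69^(-1) ≡ 69^{135} ≡ 2 mod 137. Verify: 69 × 2 = 138 ≡ 1 mod 137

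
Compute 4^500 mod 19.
Using Fermat: 4^{18} ≡ 1 mod 19. 500 ≡ 14 mod 18. So 4^{500} ≡ 4^{14} ≡ 17 mod 19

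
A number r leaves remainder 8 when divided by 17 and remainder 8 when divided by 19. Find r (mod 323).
M = 17 × 19 = 323. M₁ = 19, y₁ ≡ 9 (mod 17). M₂ = 17, y₂ ≡ 9 (mod 19). r = 8×19×9 + 8×17×9 ≡ 8 (mod 323)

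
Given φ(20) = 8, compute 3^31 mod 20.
By Euler: 3^{8} ≡ 1 mod 20 since gcd(3, 20) = 1. 31 = 3×8 + 7. So 3^{31} ≡ 3^{7} ≡ 7 mod 20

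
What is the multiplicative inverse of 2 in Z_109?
Since 109 is prime, by Fermat 2^(-1) ≡ 2^{107} ≡ 55 mod 109. Verify: 2 × 55 = 110 ≡ 1 mod 109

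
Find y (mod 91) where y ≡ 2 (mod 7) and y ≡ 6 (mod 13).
M = 7 × 13 = 91. M₁ = 13, y₁ ≡ 6 (mod 7). M₂ = 7, y₂ ≡ 2 (mod 13). y = 2×13×6 + 6×7×2 ≡ 58 (mod 91)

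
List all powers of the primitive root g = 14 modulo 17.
14^1, 14^2, ..., 14^{16} mod 17: [14, 9, 7, 13, 12, 15, 6, 16, 3, 8, 10, 4, 5, 2, 11, 1]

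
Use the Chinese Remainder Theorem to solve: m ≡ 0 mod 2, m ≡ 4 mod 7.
M = 2 × 7 = 14. M₁ = 7, y₁ ≡ 1 mod 2. M₂ = 2, y₂ ≡ 4 mod 7. m = 0×7×1 + 4×2×4 ≡ 4 mod 14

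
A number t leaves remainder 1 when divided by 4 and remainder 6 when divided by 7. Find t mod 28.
M = 4 × 7 = 28. M₁ = 7, y₁ ≡ 3 mod 4. M₂ = 4, y₂ ≡ 2 mod 7. t = 1×7×3 + 6×4×2 ≡ 13 mod 28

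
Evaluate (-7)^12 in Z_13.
Using Fermat: (-7)^{12} ≡ 1 (mod 13). 12 ≡ 0 (mod 12). So (-7)^{12} ≡ (-7)^{0} ≡ 1 (mod 13)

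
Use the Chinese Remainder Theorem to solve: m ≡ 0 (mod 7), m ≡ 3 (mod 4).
M = 7 × 4 = 28. M₁ = 4, y₁ ≡ 2 (mod 7). M₂ = 7, y₂ ≡ 3 (mod 4). m = 0×4×2 + 3×7×3 ≡ 7 (mod 28)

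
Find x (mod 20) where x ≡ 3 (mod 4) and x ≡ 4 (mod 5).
M = 4 × 5 = 20. M₁ = 5, y₁ ≡ 1 (mod 4). M₂ = 4, y₂ ≡ 4 (mod 5). x = 3×5×1 + 4×4×4 ≡ 19 (mod 20)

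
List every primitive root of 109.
There are φ(108) = 36 primitive roots mod 109: {6, 10, 11, 13, 14, 18, 24, 30, 37, 39, 40, 42, 44, 47, 50, 51, 52, 53, 56, 57, 58, 59, 62, 65, 67, 69, 70, 72, 79, 85, 91, 95, 96, 98, 99, 103}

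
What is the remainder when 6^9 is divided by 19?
By repeated squaring (mod 19): 6^{1}≡6, 6^{2}≡17, 6^{4}≡4, 6^{8}≡16. Then 6^{9} = 6^{8+1} ≡ 16 × 6 ≡ 1 (mod 19)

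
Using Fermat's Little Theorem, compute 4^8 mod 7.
By Fermat: 4^{6} ≡ 1 (mod 7). So 4^{8} = 4^{6} · 4^{2} ≡ 4^{2} ≡ 2 (mod 7)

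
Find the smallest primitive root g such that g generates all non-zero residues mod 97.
g = 5. For each prime q|96: 5^{48}≡96, 5^{32}≡35, none ≡ 1, so ord_97(5) = 96 and 5 is a primitive root.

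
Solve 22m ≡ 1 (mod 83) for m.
Since 83 is prime, by Fermat 22^(-1) ≡ 22^{81} ≡ 34 (mod 83). Verify: 22 × 34 = 748 ≡ 1 (mod 83)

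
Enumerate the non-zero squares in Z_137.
Squares in Z_137*: {1, 2, 4, 7, 8, 9, 11, 14, 15, 16, 17, 18, 19, 22, 25, 28, 30, 32, 34, 36, 37, 38, 39, 44, 49, 50, 56, 59, 60, 61, 63, 64, 65, 68, 69, 72, 73, 74, 76, 77, 78, 81, 87, 88, 93, 98, 99, 100, 101, 103, 105, 107, 109, 112, 115, 118, 119, 120, 121, 122, 123, 126, 128, 129, 130, 133, 135, 136}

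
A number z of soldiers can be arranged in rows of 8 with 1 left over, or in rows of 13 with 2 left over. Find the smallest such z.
M = 8 × 13 = 104. M₁ = 13, y₁ ≡ 5 (mod 8). M₂ = 8, y₂ ≡ 5 (mod 13). z = 1×13×5 + 2×8×5 ≡ 41 (mod 104)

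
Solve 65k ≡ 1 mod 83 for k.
Since 83 is prime, by Fermat 65^(-1) ≡ 65^{81} ≡ 23 mod 83. Verify: 65 × 23 = 1495 ≡ 1 mod 83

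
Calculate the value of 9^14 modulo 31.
By repeated squaring mod 31: 9^{1}≡9, 9^{2}≡19, 9^{4}≡20, 9^{8}≡28. Then 9^{14} = 9^{8+4+2} ≡ 28 × 20 × 19 ≡ 7 mod 31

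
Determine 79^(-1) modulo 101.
Since 101 is prime, by Fermat 79^(-1) ≡ 79^{99} ≡ 78 (mod 101). Verify: 79 × 78 = 6162 ≡ 1 (mod 101)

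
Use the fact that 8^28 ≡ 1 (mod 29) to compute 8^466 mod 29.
By Fermat: 8^{28} ≡ 1 (mod 29). 466 ≡ 18 (mod 28). So 8^{466} ≡ 8^{18} ≡ 22 (mod 29)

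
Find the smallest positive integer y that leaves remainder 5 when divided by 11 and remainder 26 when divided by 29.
M = 11 × 29 = 319. M₁ = 29, y₁ ≡ 8 mod 11. M₂ = 11, y₂ ≡ 8 mod 29. y = 5×29×8 + 26×11×8 ≡ 258 mod 319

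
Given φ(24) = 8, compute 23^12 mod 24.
By Euler: 23^{8} ≡ 1 mod 24 since gcd(23, 24) = 1. 12 = 1×8 + 4. So 23^{12} ≡ 23^{4} ≡ 1 mod 24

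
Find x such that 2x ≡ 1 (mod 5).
Since 5 is prime, by Fermat 2^(-1) ≡ 2^{3} ≡ 3 (mod 5). Verify: 2 × 3 = 6 ≡ 1 (mod 5)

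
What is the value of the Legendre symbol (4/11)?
(4/11) = 4^{5} mod 11 = 1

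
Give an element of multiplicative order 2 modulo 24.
19 has order 2 mod 24 since 19^{2} ≡ 1 mod 24 and no smaller power works.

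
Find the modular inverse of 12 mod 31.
Since 31 is prime, by Fermat 12^(-1) ≡ 12^{29} ≡ 13 (mod 31). Verify: 12 × 13 = 156 ≡ 1 (mod 31)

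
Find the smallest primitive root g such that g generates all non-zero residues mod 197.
g = 2. Powers: [2, 4, 8, 16, 32, 64, 128, 59, ...] generates all 196 non-zero residues.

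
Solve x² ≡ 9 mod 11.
The square roots of 9 mod 11 are 3 and 8. Verify: 3² = 9 ≡ 9 mod 11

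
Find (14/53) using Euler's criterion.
(14/53) = 14^{26} mod 53 = -1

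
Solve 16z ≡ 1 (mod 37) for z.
Since 37 is prime, by Fermat 16^(-1) ≡ 16^{35} ≡ 7 (mod 37). Verify: 16 × 7 = 112 ≡ 1 (mod 37)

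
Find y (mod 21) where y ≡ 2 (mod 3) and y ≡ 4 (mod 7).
M = 3 × 7 = 21. M₁ = 7, y₁ ≡ 1 (mod 3). M₂ = 3, y₂ ≡ 5 (mod 7). y = 2×7×1 + 4×3×5 ≡ 11 (mod 21)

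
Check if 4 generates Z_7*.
4^{3} ≡ 1 (mod 7) and 3 < 6, so ord_7(4) = 3 ≠ 6 and 4 is not a primitive root.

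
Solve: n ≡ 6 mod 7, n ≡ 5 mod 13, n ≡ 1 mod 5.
M = 7 × 13 × 5 = 455. M₁ = 65, y₁ ≡ 4 mod 7. M₂ = 35, y₂ ≡ 3 mod 13. M₃ = 91, y₃ ≡ 1 mod 5. n = 6×65×4 + 5×35×3 + 1×91×1 ≡ 356 mod 455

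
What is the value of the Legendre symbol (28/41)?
(28/41) = 28^{20} mod 41 = -1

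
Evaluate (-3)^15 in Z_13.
Using Fermat: (-3)^{12} ≡ 1 (mod 13). 15 ≡ 3 (mod 12). So (-3)^{15} ≡ (-3)^{3} ≡ 12 (mod 13)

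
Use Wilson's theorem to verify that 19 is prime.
(18)! mod 19 = 18. Since this equals -1 (mod 19), Wilson confirms 19 is prime.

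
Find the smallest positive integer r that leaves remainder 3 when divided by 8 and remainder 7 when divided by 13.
M = 8 × 13 = 104. M₁ = 13, y₁ ≡ 5 mod 8. M₂ = 8, y₂ ≡ 5 mod 13. r = 3×13×5 + 7×8×5 ≡ 59 mod 104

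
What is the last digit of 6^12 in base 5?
Using Fermat: 6^{4} ≡ 1 (mod 5). 12 ≡ 0 (mod 4). So 6^{12} ≡ 6^{0} ≡ 1 (mod 5)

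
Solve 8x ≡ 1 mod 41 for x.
Since 41 is prime, by Fermat 8^(-1) ≡ 8^{39} ≡ 36 mod 41. Verify: 8 × 36 = 288 ≡ 1 mod 41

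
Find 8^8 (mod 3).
Using Fermat: 8^{2} ≡ 1 (mod 3). 8 ≡ 0 (mod 2). So 8^{8} ≡ 8^{0} ≡ 1 (mod 3)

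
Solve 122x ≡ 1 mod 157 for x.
Since 157 is prime, by Fermat 122^(-1) ≡ 122^{155} ≡ 148 mod 157. Verify: 122 × 148 = 18056 ≡ 1 mod 157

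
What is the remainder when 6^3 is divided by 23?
6^{3} = 216 ≡ 9 (mod 23)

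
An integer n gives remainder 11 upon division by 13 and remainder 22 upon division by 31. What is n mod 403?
M = 13 × 31 = 403. M₁ = 31, y₁ ≡ 8 mod 13. M₂ = 13, y₂ ≡ 12 mod 31. n = 11×31×8 + 22×13×12 ≡ 115 mod 403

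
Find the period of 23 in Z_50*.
Powers of 23 mod 50: 23^1≡23, 23^2≡29, 23^3≡17, 23^4≡41, 23^5≡43, 23^6≡39, 23^7≡47, 23^8≡31, 23^9≡13, 23^10≡49, 23^11≡27, 23^12≡21, 23^13≡33, 23^14≡9, 23^15≡7, 23^16≡11, 23^17≡3, 23^18≡19, 23^19≡37, 23^20≡1. So the order of 23 is 20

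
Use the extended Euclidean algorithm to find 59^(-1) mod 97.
Extended GCD: 59(-23) + 97(14) = 1. So 59^(-1) ≡ -23 ≡ 74 (mod 97). Verify: 59 × 74 = 4366 ≡ 1 (mod 97)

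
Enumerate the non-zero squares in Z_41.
Quadratic residues modulo 41: {1, 2, 4, 5, 8, 9, 10, 16, 18, 20, 21, 23, 25, 31, 32, 33, 36, 37, 39, 40}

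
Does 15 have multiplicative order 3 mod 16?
Powers of 15 mod 16: 15^1≡15, 15^2≡1. Already 15^2≡1, so the order is 2 < 3. No, the actual order is 2.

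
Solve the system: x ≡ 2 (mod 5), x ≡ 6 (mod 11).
M = 5 × 11 = 55. M₁ = 11, y₁ ≡ 1 (mod 5). M₂ = 5, y₂ ≡ 9 (mod 11). x = 2×11×1 + 6×5×9 ≡ 17 (mod 55)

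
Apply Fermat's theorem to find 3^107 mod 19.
By Fermat: 3^{18} ≡ 1 mod 19. 107 = 5×18 + 17. So 3^{107} ≡ 3^{17} ≡ 13 mod 19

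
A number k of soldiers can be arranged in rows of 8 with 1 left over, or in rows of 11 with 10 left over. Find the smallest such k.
M = 8 × 11 = 88. M₁ = 11, y₁ ≡ 3 mod 8. M₂ = 8, y₂ ≡ 7 mod 11. k = 1×11×3 + 10×8×7 ≡ 65 mod 88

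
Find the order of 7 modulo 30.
Powers of 7 mod 30: 7^1≡7, 7^2≡19, 7^3≡13, 7^4≡1. Order = 4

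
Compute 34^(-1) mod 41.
Since 41 is prime, by Fermat 34^(-1) ≡ 34^{39} ≡ 35 mod 41. Verify: 34 × 35 = 1190 ≡ 1 mod 41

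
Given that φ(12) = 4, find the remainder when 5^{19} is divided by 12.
By Euler: 5^{4} ≡ 1 (mod 12) since gcd(5, 12) = 1. 19 = 4×4 + 3. So 5^{19} ≡ 5^{3} ≡ 5 (mod 12)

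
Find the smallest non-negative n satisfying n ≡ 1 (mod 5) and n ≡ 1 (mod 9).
M = 5 × 9 = 45. M₁ = 9, y₁ ≡ 4 (mod 5). M₂ = 5, y₂ ≡ 2 (mod 9). n = 1×9×4 + 1×5×2 ≡ 1 (mod 45)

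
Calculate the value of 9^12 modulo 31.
By repeated squaring (mod 31): 9^{1}≡9, 9^{2}≡19, 9^{4}≡20, 9^{8}≡28. Then 9^{12} = 9^{8+4} ≡ 28 × 20 ≡ 2 (mod 31)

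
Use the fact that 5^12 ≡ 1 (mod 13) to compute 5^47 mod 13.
By Fermat: 5^{12} ≡ 1 (mod 13). 47 = 3×12 + 11. So 5^{47} ≡ 5^{11} ≡ 8 (mod 13)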